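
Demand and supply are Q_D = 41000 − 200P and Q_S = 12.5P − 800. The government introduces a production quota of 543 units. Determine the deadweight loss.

52915.14

In inverse form: demand P = 205 − 0.005Q, supply P = 64 + 0.08Q.
Competitive equilibrium: 205 − 0.005Q = 64 + 0.08Q → Q* = 1658.8235, P* = 196.7059.
At Q = 543: demand price = 205 − 0.005·543 = 202.285; supply price = 64 + 0.08·543 = 107.44.
ΔQ = 1658.8235 − 543 = 1115.8235; wedge = 202.285 − 107.44 = 94.845.
DWL = ½ × 1115.8235 × 94.845 = 52915.14.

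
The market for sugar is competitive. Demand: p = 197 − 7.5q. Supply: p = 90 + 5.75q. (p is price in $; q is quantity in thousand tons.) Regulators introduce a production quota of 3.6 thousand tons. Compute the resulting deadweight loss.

Competitive equilibrium: 197 − 7.5q = 90 + 5.75q → q* = 8.0755, p* = 136.434.
At q = 3.6: demand price = 197 − 7.5·3.6 = 170; supply price = 90 + 5.75·3.6 = 110.7.
Δq = 8.0755 − 3.6 = 4.4755; wedge = 170 − 110.7 = 59.3.
Welfare loss = ½ × 4.4755 × 59.3 = $132.70 thousand.

$132.70 thousand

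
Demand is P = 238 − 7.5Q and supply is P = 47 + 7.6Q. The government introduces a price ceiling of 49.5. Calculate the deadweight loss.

1145.97

Competitive equilibrium: 238 − 7.5Q = 47 + 7.6Q → Q* = 12.649, P* = 143.1325.
At the ceiling P = 49.5, quantity supplied = (49.5 − 47)/7.6 = 0.3289.
Willingness to pay at Q' = 0.3289: 238 − 7.5·0.3289 = 235.5333.
ΔQ = 12.649 − 0.3289 = 12.3201; wedge = 235.5333 − 49.5 = 186.0333.
Deadweight loss = ½ × 12.3201 × 186.0333 = 1145.97.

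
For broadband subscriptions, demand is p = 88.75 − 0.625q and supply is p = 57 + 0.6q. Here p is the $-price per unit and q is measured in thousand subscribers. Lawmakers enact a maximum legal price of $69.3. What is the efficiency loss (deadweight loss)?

Competitive equilibrium: 88.75 − 0.625q = 57 + 0.6q → q* = 25.9184, p* = 72.551.
At the ceiling p = 69.3, quantity supplied = (69.3 − 57)/0.6 = 20.5.
Willingness to pay at q' = 20.5: 88.75 − 0.625·20.5 = 75.9375.
Δq = 25.9184 − 20.5 = 5.4184; wedge = 75.9375 − 69.3 = 6.6375.
DWL = ½ × 5.4184 × 6.6375 = $17.98 thousand.

$17.98 thousand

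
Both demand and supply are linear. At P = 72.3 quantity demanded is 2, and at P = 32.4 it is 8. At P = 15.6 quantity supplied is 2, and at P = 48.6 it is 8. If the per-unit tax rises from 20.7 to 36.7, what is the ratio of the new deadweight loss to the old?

3.143

Demand slope = (32.4 − 72.3)/(8 − 2) = −6.65, so P = 85.6 − 6.65Q.
Supply slope = (48.6 − 15.6)/(8 − 2) = 5.5, so P = 4.6 + 5.5Q.
Competitive equilibrium: 85.6 − 6.65Q = 4.6 + 5.5Q → Q* = 6.6667, P* = 41.2667.
For a per-unit tax t: ΔQ = t/12.15, so DWL = ½·t·(t/12.15) = t²/24.3.
At t = 20.7: DWL = 17.633. At t = 36.7: DWL = 55.428.
Ratio = (36.7/20.7)² = 3.143.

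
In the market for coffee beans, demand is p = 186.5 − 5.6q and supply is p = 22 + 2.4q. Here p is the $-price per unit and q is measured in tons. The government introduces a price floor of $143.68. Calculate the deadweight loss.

$667.30

Competitive equilibrium: 186.5 − 5.6q = 22 + 2.4q → q* = 20.5625, p* = 71.35.
At the floor p = 143.68, quantity demanded = (186.5 − 143.68)/5.6 = 7.6464.
Sellers' marginal cost at q' = 7.6464: 22 + 2.4·7.6464 = 40.3514.
Δq = 20.5625 − 7.6464 = 12.9161; wedge = 143.68 − 40.3514 = 103.3286.
DWL = ½ × 12.9161 × 103.3286 = $667.30.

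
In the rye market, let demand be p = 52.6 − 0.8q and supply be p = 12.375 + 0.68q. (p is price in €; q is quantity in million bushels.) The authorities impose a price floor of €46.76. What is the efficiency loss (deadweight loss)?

Competitive equilibrium: 52.6 − 0.8q = 12.375 + 0.68q → q* = 27.1791, p* = 30.8568.
At the floor p = 46.76, quantity demanded = (52.6 − 46.76)/0.8 = 7.3.
Sellers' marginal cost at q' = 7.3: 12.375 + 0.68·7.3 = 17.339.
Δq = 27.1791 − 7.3 = 19.8791; wedge = 46.76 − 17.339 = 29.421.
The triangle = ½ × 19.8791 × 29.421 = €292.43 million.

€292.43 million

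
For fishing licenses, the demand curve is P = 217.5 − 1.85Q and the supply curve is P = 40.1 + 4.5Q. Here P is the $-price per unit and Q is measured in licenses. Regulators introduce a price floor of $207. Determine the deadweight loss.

Competitive equilibrium: 217.5 − 1.85Q = 40.1 + 4.5Q → Q* = 27.937, P* = 165.8165.
At the floor P = 207, quantity demanded = (217.5 − 207)/1.85 = 5.6757.
Sellers' marginal cost at Q' = 5.6757: 40.1 + 4.5·5.6757 = 65.6407.
ΔQ = 27.937 − 5.6757 = 22.2613; wedge = 207 − 65.6407 = 141.3593.
Deadweight loss = ½ × 22.2613 × 141.3593 = $1573.42.

$1573.42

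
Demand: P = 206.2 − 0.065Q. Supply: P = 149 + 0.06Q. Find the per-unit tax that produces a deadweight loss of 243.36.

Competitive equilibrium: 206.2 − 0.065Q = 149 + 0.06Q → Q* = 457.6, P* = 176.456.
A tax t gives ΔQ = t/0.125 and wedge t, so DWL = t²/0.25.
t²/0.25 = 243.36 → t² = 60.84 → t = 7.8.

7.8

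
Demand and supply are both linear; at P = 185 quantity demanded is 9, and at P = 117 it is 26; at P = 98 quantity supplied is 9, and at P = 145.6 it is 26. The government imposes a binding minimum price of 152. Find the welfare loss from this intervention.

70.21

Demand slope = (117 − 185)/(26 − 9) = −4, so P = 221 − 4Q.
Supply slope = (145.6 − 98)/(26 − 9) = 2.8, so P = 72.8 + 2.8Q.
Competitive equilibrium: 221 − 4Q = 72.8 + 2.8Q → Q* = 21.7941, P* = 133.8235.
At the floor P = 152, quantity demanded = (221 − 152)/4 = 17.25.
Sellers' marginal cost at Q' = 17.25: 72.8 + 2.8·17.25 = 121.1.
ΔQ = 21.7941 − 17.25 = 4.5441; wedge = 152 − 121.1 = 30.9.
Welfare loss = ½ × 4.5441 × 30.9 = 70.21.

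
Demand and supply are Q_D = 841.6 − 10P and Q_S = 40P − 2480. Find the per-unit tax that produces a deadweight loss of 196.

In inverse form: demand P = 84.16 − 0.1Q, supply P = 62 + 0.025Q.
Competitive equilibrium: 84.16 − 0.1Q = 62 + 0.025Q → Q* = 177.28, P* = 66.432.
A tax t gives ΔQ = t/0.125 and wedge t, so DWL = t²/0.25.
t²/0.25 = 196 → t² = 49 → t = 7.

7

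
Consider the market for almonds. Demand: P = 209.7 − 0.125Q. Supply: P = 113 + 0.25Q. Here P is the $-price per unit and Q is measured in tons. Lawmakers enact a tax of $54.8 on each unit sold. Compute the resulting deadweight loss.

$4004.05

Competitive equilibrium: 209.7 − 0.125Q = 113 + 0.25Q → Q* = 257.86667, P* = 177.46667.
With the tax, the buyer price exceeds the seller price by 54.8: (209.7 − 0.125Q) − (113 + 0.25Q) = 54.8 → Q' = 111.73333.
ΔQ = 257.86667 − 111.73333 = 146.13334; the wedge equals the tax, 54.8.
DWL = ½ × 146.13334 × 54.8 = $4004.05.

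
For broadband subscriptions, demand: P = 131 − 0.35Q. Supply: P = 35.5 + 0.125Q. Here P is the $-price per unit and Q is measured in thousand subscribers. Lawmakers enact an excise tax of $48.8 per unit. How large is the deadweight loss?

Competitive equilibrium: 131 − 0.35Q = 35.5 + 0.125Q → Q* = 201.0526, P* = 60.6316.
With the tax, the buyer price exceeds the seller price by 48.8: (131 − 0.35Q) − (35.5 + 0.125Q) = 48.8 → Q' = 98.3158.
ΔQ = 201.0526 − 98.3158 = 102.7368; the wedge equals the tax, 48.8.
The triangle = ½ × 102.7368 × 48.8 = $2506.78 thousand.

$2506.78 thousand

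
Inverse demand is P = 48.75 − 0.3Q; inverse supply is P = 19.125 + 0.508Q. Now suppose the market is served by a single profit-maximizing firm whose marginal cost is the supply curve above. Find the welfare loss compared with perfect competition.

39.81

Competitive equilibrium: 48.75 − 0.3Q = 19.125 + 0.508Q → Q* = 36.6646, P* = 37.7506.
Marginal revenue: MR = 48.75 − 0.6Q. Set MR = MC: 48.75 − 0.6Q = 19.125 + 0.508Q → Q_m = 26.7374.
Price P_m = 48.75 − 0.3·26.7374 = 40.7288; MC(Q_m) = 19.125 + 0.508·26.7374 = 32.7076.
Competitive Q* = 36.6646, so ΔQ = 9.9272; wedge = 40.7288 − 32.7076 = 8.0212.
DWL = ½ × 9.9272 × 8.0212 = 39.81.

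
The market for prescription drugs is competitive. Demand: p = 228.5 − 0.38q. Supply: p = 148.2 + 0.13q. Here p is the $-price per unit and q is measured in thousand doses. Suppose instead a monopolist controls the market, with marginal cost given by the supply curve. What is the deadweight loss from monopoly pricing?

Competitive equilibrium: 228.5 − 0.38q = 148.2 + 0.13q → q* = 157.451, p* = 168.6686.
Marginal revenue: MR = 228.5 − 0.76q. Set MR = MC: 228.5 − 0.76q = 148.2 + 0.13q → q_m = 90.2247.
Price p_m = 228.5 − 0.38·90.2247 = 194.2146; MC(q_m) = 148.2 + 0.13·90.2247 = 159.9292.
Competitive q* = 157.451, so Δq = 67.2263; wedge = 194.2146 − 159.9292 = 34.2854.
DWL = ½ × 67.2263 × 34.2854 = $1152.44 thousand.

$1152.44 thousand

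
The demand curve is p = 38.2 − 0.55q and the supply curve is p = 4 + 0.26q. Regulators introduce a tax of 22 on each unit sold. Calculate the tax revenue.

331.36

Competitive equilibrium: 38.2 − 0.55q = 4 + 0.26q → q* = 42.2222, p* = 14.9778.
With the tax, the buyer price exceeds the seller price by 22: (38.2 − 0.55q) − (4 + 0.26q) = 22 → q' = 15.0617.
Tax revenue = 22 × 15.0617 = 331.36.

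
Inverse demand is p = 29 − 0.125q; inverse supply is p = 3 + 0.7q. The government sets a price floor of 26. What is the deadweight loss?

23.30

Competitive equilibrium: 29 − 0.125q = 3 + 0.7q → q* = 31.5152, p* = 25.0606.
At the floor p = 26, quantity demanded = (29 − 26)/0.125 = 24.
Sellers' marginal cost at q' = 24: 3 + 0.7·24 = 19.8.
Δq = 31.5152 − 24 = 7.5152; wedge = 26 − 19.8 = 6.2.
The triangle = ½ × 7.5152 × 6.2 = 23.30.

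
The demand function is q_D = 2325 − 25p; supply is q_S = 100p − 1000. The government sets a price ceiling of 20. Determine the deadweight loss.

10890

In inverse form: demand p = 93 − 0.04q, supply p = 10 + 0.01q.
Competitive equilibrium: 93 − 0.04q = 10 + 0.01q → q* = 1660, p* = 26.6.
At the ceiling p = 20, quantity supplied = (20 − 10)/0.01 = 1000.
Willingness to pay at q' = 1000: 93 − 0.04·1000 = 53.
Δq = 1660 − 1000 = 660; wedge = 53 − 20 = 33.
Deadweight loss = ½ × 660 × 33 = 10890.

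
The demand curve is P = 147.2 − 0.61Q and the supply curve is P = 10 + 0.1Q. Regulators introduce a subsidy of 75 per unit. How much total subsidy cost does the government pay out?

22415.49

Competitive equilibrium: 147.2 − 0.61Q = 10 + 0.1Q → Q* = 193.2394, P* = 29.3239.
The subsidy lowers effective supply by 75: P = 0.1Q − 65.
New quantity: 147.2 − 0.61Q = 0.1Q − 65 → Q' = 298.8732.
Total subsidy cost = 75 × 298.8732 = 22415.49.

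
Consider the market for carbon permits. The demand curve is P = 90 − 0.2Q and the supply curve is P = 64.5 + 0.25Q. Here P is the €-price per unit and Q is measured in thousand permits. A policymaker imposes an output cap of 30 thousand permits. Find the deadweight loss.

Competitive equilibrium: 90 − 0.2Q = 64.5 + 0.25Q → Q* = 56.6667, P* = 78.6667.
At Q = 30: demand price = 90 − 0.2·30 = 84; supply price = 64.5 + 0.25·30 = 72.
ΔQ = 56.6667 − 30 = 26.6667; wedge = 84 − 72 = 12.
Deadweight loss = ½ × 26.6667 × 12 = €160 thousand.

€160 thousand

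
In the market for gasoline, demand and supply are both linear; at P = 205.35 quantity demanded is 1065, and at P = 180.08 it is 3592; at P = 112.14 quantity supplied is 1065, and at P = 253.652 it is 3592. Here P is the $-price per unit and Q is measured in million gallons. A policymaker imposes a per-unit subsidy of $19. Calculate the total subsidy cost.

Demand slope = (180.08 − 205.35)/(3592 − 1065) = −0.01, so P = 216 − 0.01Q.
Supply slope = (253.652 − 112.14)/(3592 − 1065) = 0.056, so P = 52.5 + 0.056Q.
Competitive equilibrium: 216 − 0.01Q = 52.5 + 0.056Q → Q* = 2477.2727, P* = 191.2273.
The subsidy lowers effective supply by 19: P = 33.5 + 0.056Q.
New quantity: 216 − 0.01Q = 33.5 + 0.056Q → Q' = 2765.1515.
Total subsidy cost = 19 × 2765.1515 = $52537.88 million.

$52537.88 million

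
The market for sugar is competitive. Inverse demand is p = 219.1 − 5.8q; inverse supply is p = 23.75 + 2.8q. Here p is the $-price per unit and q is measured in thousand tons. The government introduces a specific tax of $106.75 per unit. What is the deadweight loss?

$662.53 thousand

Competitive equilibrium: 219.1 − 5.8q = 23.75 + 2.8q → q* = 22.7151, p* = 87.3523.
With the tax, the buyer price exceeds the seller price by 106.75: (219.1 − 5.8q) − (23.75 + 2.8q) = 106.75 → q' = 10.3023.
Δq = 22.7151 − 10.3023 = 12.4128; the wedge equals the tax, 106.75.
Deadweight loss = ½ × 12.4128 × 106.75 = $662.53 thousand.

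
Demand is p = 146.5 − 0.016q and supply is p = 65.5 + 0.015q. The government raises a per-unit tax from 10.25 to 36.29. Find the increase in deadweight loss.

Competitive equilibrium: 146.5 − 0.016q = 65.5 + 0.015q → q* = 2612.9032, p* = 104.6935.
For a per-unit tax t: Δq = t/0.031, so DWL = ½·t·(t/0.031) = t²/0.062.
At t = 10.25: DWL = 1694.556. At t = 36.29: DWL = 21241.356.
Increase = 21241.356 − 1694.556 = 19546.80.

19546.80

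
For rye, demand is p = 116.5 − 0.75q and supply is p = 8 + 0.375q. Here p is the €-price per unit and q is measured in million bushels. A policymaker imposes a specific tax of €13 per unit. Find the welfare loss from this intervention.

Competitive equilibrium: 116.5 − 0.75q = 8 + 0.375q → q* = 96.4444, p* = 44.1667.
With the tax, the buyer price exceeds the seller price by 13: (116.5 − 0.75q) − (8 + 0.375q) = 13 → q' = 84.8889.
Δq = 96.4444 − 84.8889 = 11.5555; the wedge equals the tax, 13.
Deadweight loss = ½ × 11.5555 × 13 = €75.11 million.

€75.11 million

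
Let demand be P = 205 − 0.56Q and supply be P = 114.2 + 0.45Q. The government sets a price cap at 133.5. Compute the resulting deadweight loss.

1116.12

Competitive equilibrium: 205 − 0.56Q = 114.2 + 0.45Q → Q* = 89.901, P* = 154.6554.
At the ceiling P = 133.5, quantity supplied = (133.5 − 114.2)/0.45 = 42.8889.
Willingness to pay at Q' = 42.8889: 205 − 0.56·42.8889 = 180.9822.
ΔQ = 89.901 − 42.8889 = 47.0121; wedge = 180.9822 − 133.5 = 47.4822.
DWL = ½ × 47.0121 × 47.4822 = 1116.12.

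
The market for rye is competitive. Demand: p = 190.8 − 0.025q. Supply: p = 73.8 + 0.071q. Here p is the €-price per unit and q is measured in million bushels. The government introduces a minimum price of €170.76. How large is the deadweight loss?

€8352.68 million

Competitive equilibrium: 190.8 − 0.025q = 73.8 + 0.071q → q* = 1218.75, p* = 160.3313.
At the floor p = 170.76, quantity demanded = (190.8 − 170.76)/0.025 = 801.6.
Sellers' marginal cost at q' = 801.6: 73.8 + 0.071·801.6 = 130.7136.
Δq = 1218.75 − 801.6 = 417.15; wedge = 170.76 − 130.7136 = 40.0464.
The triangle = ½ × 417.15 × 40.0464 = €8352.68 million.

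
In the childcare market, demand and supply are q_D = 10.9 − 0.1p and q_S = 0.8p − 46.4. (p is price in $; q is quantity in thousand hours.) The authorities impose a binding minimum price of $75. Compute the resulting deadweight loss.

In inverse form: demand p = 109 − 10q, supply p = 58 + 1.25q.
Competitive equilibrium: 109 − 10q = 58 + 1.25q → q* = 4.5333, p* = 63.6667.
At the floor p = 75, quantity demanded = (109 − 75)/10 = 3.4.
Sellers' marginal cost at q' = 3.4: 58 + 1.25·3.4 = 62.25.
Δq = 4.5333 − 3.4 = 1.1333; wedge = 75 − 62.25 = 12.75.
Deadweight loss = ½ × 1.1333 × 12.75 = $7.225 thousand.

$7.225 thousand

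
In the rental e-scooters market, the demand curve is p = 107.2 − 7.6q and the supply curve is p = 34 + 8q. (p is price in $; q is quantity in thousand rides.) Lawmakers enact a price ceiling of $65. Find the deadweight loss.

$5.21 thousand

Competitive equilibrium: 107.2 − 7.6q = 34 + 8q → q* = 4.6923, p* = 71.5385.
At the ceiling p = 65, quantity supplied = (65 − 34)/8 = 3.875.
Willingness to pay at q' = 3.875: 107.2 − 7.6·3.875 = 77.75.
Δq = 4.6923 − 3.875 = 0.8173; wedge = 77.75 − 65 = 12.75.
Deadweight loss = ½ × 0.8173 × 12.75 = $5.21 thousand.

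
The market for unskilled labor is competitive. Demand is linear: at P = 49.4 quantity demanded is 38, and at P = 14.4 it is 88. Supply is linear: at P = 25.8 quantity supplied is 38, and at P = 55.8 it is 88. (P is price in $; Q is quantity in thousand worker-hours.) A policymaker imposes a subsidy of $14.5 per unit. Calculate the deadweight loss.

Demand slope = (14.4 − 49.4)/(88 − 38) = −0.7, so P = 76 − 0.7Q.
Supply slope = (55.8 − 25.8)/(88 − 38) = 0.6, so P = 3 + 0.6Q.
Competitive equilibrium: 76 − 0.7Q = 3 + 0.6Q → Q* = 56.1538, P* = 36.6923.
The subsidy lowers effective supply by 14.5: P = 0.6Q − 11.5.
New quantity: 76 − 0.7Q = 0.6Q − 11.5 → Q' = 67.3077.
Overproduction ΔQ = 67.3077 − 56.1538 = 11.1539; wedge = subsidy = 14.5.
The triangle = ½ × 11.1539 × 14.5 = $80.87 thousand.

$80.87 thousand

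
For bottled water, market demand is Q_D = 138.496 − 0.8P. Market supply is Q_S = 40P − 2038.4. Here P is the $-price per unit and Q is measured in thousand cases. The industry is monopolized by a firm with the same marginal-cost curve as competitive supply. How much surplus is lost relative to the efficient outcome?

In inverse form: demand P = 173.12 − 1.25Q, supply P = 50.96 + 0.025Q.
Competitive equilibrium: 173.12 − 1.25Q = 50.96 + 0.025Q → Q* = 95.8118, P* = 53.3553.
Marginal revenue: MR = 173.12 − 2.5Q. Set MR = MC: 173.12 − 2.5Q = 50.96 + 0.025Q → Q_m = 48.3802.
Price P_m = 173.12 − 1.25·48.3802 = 112.6448; MC(Q_m) = 50.96 + 0.025·48.3802 = 52.1695.
Competitive Q* = 95.8118, so ΔQ = 47.4316; wedge = 112.6448 − 52.1695 = 60.4753.
Welfare loss = ½ × 47.4316 × 60.4753 = $1434.22 thousand.

$1434.22 thousand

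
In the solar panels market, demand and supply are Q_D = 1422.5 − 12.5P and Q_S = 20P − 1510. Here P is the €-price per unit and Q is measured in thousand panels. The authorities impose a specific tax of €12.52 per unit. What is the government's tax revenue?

€2482.81 thousand

In inverse form: demand P = 113.8 − 0.08Q, supply P = 75.5 + 0.05Q.
Competitive equilibrium: 113.8 − 0.08Q = 75.5 + 0.05Q → Q* = 294.6154, P* = 90.2308.
With the tax, the buyer price exceeds the seller price by 12.52: (113.8 − 0.08Q) − (75.5 + 0.05Q) = 12.52 → Q' = 198.3077.
Tax revenue = 12.52 × 198.3077 = €2482.81 thousand.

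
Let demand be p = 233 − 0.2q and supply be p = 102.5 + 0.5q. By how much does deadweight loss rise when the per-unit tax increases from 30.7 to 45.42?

800.35

Competitive equilibrium: 233 − 0.2q = 102.5 + 0.5q → q* = 186.4286, p* = 195.7143.
For a per-unit tax t: Δq = t/0.7, so DWL = ½·t·(t/0.7) = t²/1.4.
At t = 30.7: DWL = 673.207. At t = 45.42: DWL = 1473.555.
Increase = 1473.555 − 673.207 = 800.35.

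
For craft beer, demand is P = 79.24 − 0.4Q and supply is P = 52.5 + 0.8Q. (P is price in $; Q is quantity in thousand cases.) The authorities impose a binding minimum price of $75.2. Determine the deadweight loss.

$89.06 thousand

Competitive equilibrium: 79.24 − 0.4Q = 52.5 + 0.8Q → Q* = 22.2833, P* = 70.3267.
At the floor P = 75.2, quantity demanded = (79.24 − 75.2)/0.4 = 10.1.
Sellers' marginal cost at Q' = 10.1: 52.5 + 0.8·10.1 = 60.58.
ΔQ = 22.2833 − 10.1 = 12.1833; wedge = 75.2 − 60.58 = 14.62.
The triangle = ½ × 12.1833 × 14.62 = $89.06 thousand.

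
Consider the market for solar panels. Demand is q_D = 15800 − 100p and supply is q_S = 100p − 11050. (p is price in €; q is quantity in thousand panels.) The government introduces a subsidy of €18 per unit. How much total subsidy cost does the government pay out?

€58950 thousand

In inverse form: demand p = 158 − 0.01q, supply p = 110.5 + 0.01q.
Competitive equilibrium: 158 − 0.01q = 110.5 + 0.01q → q* = 2375, p* = 134.25.
The subsidy lowers effective supply by 18: p = 92.5 + 0.01q.
New quantity: 158 − 0.01q = 92.5 + 0.01q → q' = 3275.
Total subsidy cost = 18 × 3275 = €58950 thousand.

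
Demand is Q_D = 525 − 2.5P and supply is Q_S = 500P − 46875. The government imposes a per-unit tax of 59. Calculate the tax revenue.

8402.36

In inverse form: demand P = 210 − 0.4Q, supply P = 93.75 + 0.002Q.
Competitive equilibrium: 210 − 0.4Q = 93.75 + 0.002Q → Q* = 289.1791, P* = 94.3284.
With the tax, the buyer price exceeds the seller price by 59: (210 − 0.4Q) − (93.75 + 0.002Q) = 59 → Q' = 142.4129.
Tax revenue = 59 × 142.4129 = 8402.36.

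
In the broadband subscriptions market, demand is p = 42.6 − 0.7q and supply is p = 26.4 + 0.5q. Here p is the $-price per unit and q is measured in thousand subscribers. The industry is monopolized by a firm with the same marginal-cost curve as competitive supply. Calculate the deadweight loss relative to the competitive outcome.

$14.84 thousand

Competitive equilibrium: 42.6 − 0.7q = 26.4 + 0.5q → q* = 13.5, p* = 33.15.
Marginal revenue: MR = 42.6 − 1.4q. Set MR = MC: 42.6 − 1.4q = 26.4 + 0.5q → q_m = 8.5263.
Price p_m = 42.6 − 0.7·8.5263 = 36.6316; MC(q_m) = 26.4 + 0.5·8.5263 = 30.6632.
Competitive q* = 13.5, so Δq = 4.9737; wedge = 36.6316 − 30.6632 = 5.9684.
The triangle = ½ × 4.9737 × 5.9684 = $14.84 thousand.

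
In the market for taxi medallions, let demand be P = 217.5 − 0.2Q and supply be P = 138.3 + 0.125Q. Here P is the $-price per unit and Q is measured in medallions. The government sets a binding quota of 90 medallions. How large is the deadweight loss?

$3838.47

Competitive equilibrium: 217.5 − 0.2Q = 138.3 + 0.125Q → Q* = 243.6923, P* = 168.7615.
At Q = 90: demand price = 217.5 − 0.2·90 = 199.5; supply price = 138.3 + 0.125·90 = 149.55.
ΔQ = 243.6923 − 90 = 153.6923; wedge = 199.5 − 149.55 = 49.95.
Welfare loss = ½ × 153.6923 × 49.95 = $3838.47.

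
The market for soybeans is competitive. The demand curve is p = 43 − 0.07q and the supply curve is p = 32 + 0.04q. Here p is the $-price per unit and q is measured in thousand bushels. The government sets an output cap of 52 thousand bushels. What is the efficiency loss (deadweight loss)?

$126.72 thousand

Competitive equilibrium: 43 − 0.07q = 32 + 0.04q → q* = 100, p* = 36.
At q = 52: demand price = 43 − 0.07·52 = 39.36; supply price = 32 + 0.04·52 = 34.08.
Δq = 100 − 52 = 48; wedge = 39.36 − 34.08 = 5.28.
Welfare loss = ½ × 48 × 5.28 = $126.72 thousand.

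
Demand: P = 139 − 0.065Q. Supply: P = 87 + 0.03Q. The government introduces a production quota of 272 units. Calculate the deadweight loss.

Competitive equilibrium: 139 − 0.065Q = 87 + 0.03Q → Q* = 547.3684, P* = 103.4211.
At Q = 272: demand price = 139 − 0.065·272 = 121.32; supply price = 87 + 0.03·272 = 95.16.
ΔQ = 547.3684 − 272 = 275.3684; wedge = 121.32 − 95.16 = 26.16.
The triangle = ½ × 275.3684 × 26.16 = 3601.82.

3601.82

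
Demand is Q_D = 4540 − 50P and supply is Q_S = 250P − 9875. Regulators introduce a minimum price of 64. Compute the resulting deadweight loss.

In inverse form: demand P = 90.8 − 0.02Q, supply P = 39.5 + 0.004Q.
Competitive equilibrium: 90.8 − 0.02Q = 39.5 + 0.004Q → Q* = 2137.5, P* = 48.05.
At the floor P = 64, quantity demanded = (90.8 − 64)/0.02 = 1340.
Sellers' marginal cost at Q' = 1340: 39.5 + 0.004·1340 = 44.86.
ΔQ = 2137.5 − 1340 = 797.5; wedge = 64 − 44.86 = 19.14.
DWL = ½ × 797.5 × 19.14 = 7632.075.

7632.075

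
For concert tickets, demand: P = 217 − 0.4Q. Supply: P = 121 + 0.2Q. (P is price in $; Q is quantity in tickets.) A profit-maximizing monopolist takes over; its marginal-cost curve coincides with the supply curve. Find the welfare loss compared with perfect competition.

$1228.80

Competitive equilibrium: 217 − 0.4Q = 121 + 0.2Q → Q* = 160, P* = 153.
Marginal revenue: MR = 217 − 0.8Q. Set MR = MC: 217 − 0.8Q = 121 + 0.2Q → Q_m = 96.
Price P_m = 217 − 0.4·96 = 178.6; MC(Q_m) = 121 + 0.2·96 = 140.2.
Competitive Q* = 160, so ΔQ = 64; wedge = 178.6 − 140.2 = 38.4.
DWL = ½ × 64 × 38.4 = $1228.80.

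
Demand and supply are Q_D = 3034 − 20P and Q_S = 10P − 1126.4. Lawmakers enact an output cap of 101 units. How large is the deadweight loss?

1905.627

In inverse form: demand P = 151.7 − 0.05Q, supply P = 112.64 + 0.1Q.
Competitive equilibrium: 151.7 − 0.05Q = 112.64 + 0.1Q → Q* = 260.4, P* = 138.68.
At Q = 101: demand price = 151.7 − 0.05·101 = 146.65; supply price = 112.64 + 0.1·101 = 122.74.
ΔQ = 260.4 − 101 = 159.4; wedge = 146.65 − 122.74 = 23.91.
The triangle = ½ × 159.4 × 23.91 = 1905.627.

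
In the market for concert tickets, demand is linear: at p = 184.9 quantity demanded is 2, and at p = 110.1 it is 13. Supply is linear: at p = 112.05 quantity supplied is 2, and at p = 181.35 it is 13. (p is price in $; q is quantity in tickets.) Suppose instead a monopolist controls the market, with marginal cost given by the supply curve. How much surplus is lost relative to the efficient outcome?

Demand slope = (110.1 − 184.9)/(13 − 2) = −6.8, so p = 198.5 − 6.8q.
Supply slope = (181.35 − 112.05)/(13 − 2) = 6.3, so p = 99.45 + 6.3q.
Competitive equilibrium: 198.5 − 6.8q = 99.45 + 6.3q → q* = 7.5611, p* = 147.0847.
Marginal revenue: MR = 198.5 − 13.6q. Set MR = MC: 198.5 − 13.6q = 99.45 + 6.3q → q_m = 4.9774.
Price p_m = 198.5 − 6.8·4.9774 = 164.6537; MC(q_m) = 99.45 + 6.3·4.9774 = 130.8076.
Competitive q* = 7.5611, so Δq = 2.5837; wedge = 164.6537 − 130.8076 = 33.8461.
Deadweight loss = ½ × 2.5837 × 33.8461 = $43.72.

$43.72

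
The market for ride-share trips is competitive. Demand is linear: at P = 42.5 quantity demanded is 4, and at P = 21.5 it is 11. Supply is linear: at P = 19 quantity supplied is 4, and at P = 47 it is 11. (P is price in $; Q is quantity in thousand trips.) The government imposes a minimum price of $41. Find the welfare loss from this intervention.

$28.57 thousand

Demand slope = (21.5 − 42.5)/(11 − 4) = −3, so P = 54.5 − 3Q.
Supply slope = (47 − 19)/(11 − 4) = 4, so P = 3 + 4Q.
Competitive equilibrium: 54.5 − 3Q = 3 + 4Q → Q* = 7.3571, P* = 32.4286.
At the floor P = 41, quantity demanded = (54.5 − 41)/3 = 4.5.
Sellers' marginal cost at Q' = 4.5: 3 + 4·4.5 = 21.
ΔQ = 7.3571 − 4.5 = 2.8571; wedge = 41 − 21 = 20.
The triangle = ½ × 2.8571 × 20 = $28.57 thousand.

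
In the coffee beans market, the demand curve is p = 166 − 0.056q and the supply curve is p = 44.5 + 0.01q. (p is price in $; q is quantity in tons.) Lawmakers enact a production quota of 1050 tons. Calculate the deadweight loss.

Competitive equilibrium: 166 − 0.056q = 44.5 + 0.01q → q* = 1840.9091, p* = 62.9091.
At q = 1050: demand price = 166 − 0.056·1050 = 107.2; supply price = 44.5 + 0.01·1050 = 55.
Δq = 1840.9091 − 1050 = 790.9091; wedge = 107.2 − 55 = 52.2.
Welfare loss = ½ × 790.9091 × 52.2 = $20642.73.

$20642.73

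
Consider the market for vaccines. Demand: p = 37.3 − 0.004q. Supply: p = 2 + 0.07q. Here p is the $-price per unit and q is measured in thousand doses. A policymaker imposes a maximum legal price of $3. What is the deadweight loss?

$7922.79 thousand

Competitive equilibrium: 37.3 − 0.004q = 2 + 0.07q → q* = 477.02703, p* = 35.39189.
At the ceiling p = 3, quantity supplied = (3 − 2)/0.07 = 14.28571.
Willingness to pay at q' = 14.28571: 37.3 − 0.004·14.28571 = 37.24286.
Δq = 477.02703 − 14.28571 = 462.74132; wedge = 37.24286 − 3 = 34.24286.
Deadweight loss = ½ × 462.74132 × 34.24286 = $7922.79 thousand.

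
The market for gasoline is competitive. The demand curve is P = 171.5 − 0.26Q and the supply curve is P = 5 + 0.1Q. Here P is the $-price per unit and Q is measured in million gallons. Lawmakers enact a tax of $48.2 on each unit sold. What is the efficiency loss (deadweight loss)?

Competitive equilibrium: 171.5 − 0.26Q = 5 + 0.1Q → Q* = 462.5, P* = 51.25.
With the tax, the buyer price exceeds the seller price by 48.2: (171.5 − 0.26Q) − (5 + 0.1Q) = 48.2 → Q' = 328.6111.
ΔQ = 462.5 − 328.6111 = 133.8889; the wedge equals the tax, 48.2.
DWL = ½ × 133.8889 × 48.2 = $3226.72 million.

$3226.72 million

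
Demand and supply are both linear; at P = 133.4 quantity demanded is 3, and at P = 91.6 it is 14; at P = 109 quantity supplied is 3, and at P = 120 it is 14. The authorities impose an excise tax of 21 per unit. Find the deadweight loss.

Demand slope = (91.6 − 133.4)/(14 − 3) = −3.8, so P = 144.8 − 3.8Q.
Supply slope = (120 − 109)/(14 − 3) = 1, so P = 106 + Q.
Competitive equilibrium: 144.8 − 3.8Q = 106 + Q → Q* = 8.0833, P* = 114.0833.
With the tax, the buyer price exceeds the seller price by 21: (144.8 − 3.8Q) − (106 + Q) = 21 → Q' = 3.7083.
ΔQ = 8.0833 − 3.7083 = 4.375; the wedge equals the tax, 21.
The triangle = ½ × 4.375 × 21 = 45.94.

45.94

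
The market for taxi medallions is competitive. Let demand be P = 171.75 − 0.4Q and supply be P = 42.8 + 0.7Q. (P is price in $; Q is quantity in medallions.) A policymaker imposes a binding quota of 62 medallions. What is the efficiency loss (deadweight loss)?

$1677.53

Competitive equilibrium: 171.75 − 0.4Q = 42.8 + 0.7Q → Q* = 117.2273, P* = 124.8591.
At Q = 62: demand price = 171.75 − 0.4·62 = 146.95; supply price = 42.8 + 0.7·62 = 86.2.
ΔQ = 117.2273 − 62 = 55.2273; wedge = 146.95 − 86.2 = 60.75.
DWL = ½ × 55.2273 × 60.75 = $1677.53.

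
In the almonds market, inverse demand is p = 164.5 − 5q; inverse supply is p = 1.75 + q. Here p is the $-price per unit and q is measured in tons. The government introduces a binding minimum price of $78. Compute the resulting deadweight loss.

Competitive equilibrium: 164.5 − 5q = 1.75 + q → q* = 27.125, p* = 28.875.
At the floor p = 78, quantity demanded = (164.5 − 78)/5 = 17.3.
Sellers' marginal cost at q' = 17.3: 1.75 + 1·17.3 = 19.05.
Δq = 27.125 − 17.3 = 9.825; wedge = 78 − 19.05 = 58.95.
DWL = ½ × 9.825 × 58.95 = $289.59.

$289.59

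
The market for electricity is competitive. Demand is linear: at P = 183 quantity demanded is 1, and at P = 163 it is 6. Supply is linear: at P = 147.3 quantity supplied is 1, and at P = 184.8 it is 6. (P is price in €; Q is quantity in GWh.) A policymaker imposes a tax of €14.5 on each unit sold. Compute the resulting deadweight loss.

€9.14

Demand slope = (163 − 183)/(6 − 1) = −4, so P = 187 − 4Q.
Supply slope = (184.8 − 147.3)/(6 − 1) = 7.5, so P = 139.8 + 7.5Q.
Competitive equilibrium: 187 − 4Q = 139.8 + 7.5Q → Q* = 4.1043, P* = 170.5826.
With the tax, the buyer price exceeds the seller price by 14.5: (187 − 4Q) − (139.8 + 7.5Q) = 14.5 → Q' = 2.8435.
ΔQ = 4.1043 − 2.8435 = 1.2608; the wedge equals the tax, 14.5.
The triangle = ½ × 1.2608 × 14.5 = €9.14.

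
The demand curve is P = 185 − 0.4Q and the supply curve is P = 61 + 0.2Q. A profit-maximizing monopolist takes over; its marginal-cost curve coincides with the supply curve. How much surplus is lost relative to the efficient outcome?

2050.13

Competitive equilibrium: 185 − 0.4Q = 61 + 0.2Q → Q* = 206.6667, P* = 102.3333.
Marginal revenue: MR = 185 − 0.8Q. Set MR = MC: 185 − 0.8Q = 61 + 0.2Q → Q_m = 124.
Price P_m = 185 − 0.4·124 = 135.4; MC(Q_m) = 61 + 0.2·124 = 85.8.
Competitive Q* = 206.6667, so ΔQ = 82.6667; wedge = 135.4 − 85.8 = 49.6.
Welfare loss = ½ × 82.6667 × 49.6 = 2050.13.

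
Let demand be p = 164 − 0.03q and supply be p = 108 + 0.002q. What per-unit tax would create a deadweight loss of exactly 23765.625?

39

Competitive equilibrium: 164 − 0.03q = 108 + 0.002q → q* = 1750, p* = 111.5.
A tax t gives Δq = t/0.032 and wedge t, so DWL = t²/0.064.
t²/0.064 = 23765.625 → t² = 1521 → t = 39.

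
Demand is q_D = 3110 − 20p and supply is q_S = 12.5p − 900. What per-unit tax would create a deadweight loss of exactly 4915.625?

In inverse form: demand p = 155.5 − 0.05q, supply p = 72 + 0.08q.
Competitive equilibrium: 155.5 − 0.05q = 72 + 0.08q → q* = 642.3077, p* = 123.3846.
A tax t gives Δq = t/0.13 and wedge t, so DWL = t²/0.26.
t²/0.26 = 4915.625 → t² = 1278.0625 → t = 35.75.

35.75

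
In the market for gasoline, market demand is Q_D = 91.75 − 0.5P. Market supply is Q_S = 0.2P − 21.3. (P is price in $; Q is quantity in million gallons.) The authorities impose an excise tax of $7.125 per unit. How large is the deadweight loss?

In inverse form: demand P = 183.5 − 2Q, supply P = 106.5 + 5Q.
Competitive equilibrium: 183.5 − 2Q = 106.5 + 5Q → Q* = 11, P* = 161.5.
With the tax, the buyer price exceeds the seller price by 7.125: (183.5 − 2Q) − (106.5 + 5Q) = 7.125 → Q' = 9.9821.
ΔQ = 11 − 9.9821 = 1.0179; the wedge equals the tax, 7.125.
The triangle = ½ × 1.0179 × 7.125 = $3.63 million.

$3.63 million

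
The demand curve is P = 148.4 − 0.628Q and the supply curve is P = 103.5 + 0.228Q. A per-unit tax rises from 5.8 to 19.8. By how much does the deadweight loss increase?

209.35

Competitive equilibrium: 148.4 − 0.628Q = 103.5 + 0.228Q → Q* = 52.4533, P* = 115.4593.
For a per-unit tax t: ΔQ = t/0.856, so DWL = ½·t·(t/0.856) = t²/1.712.
At t = 5.8: DWL = 19.65. At t = 19.8: DWL = 228.995.
Increase = 228.995 − 19.65 = 209.35.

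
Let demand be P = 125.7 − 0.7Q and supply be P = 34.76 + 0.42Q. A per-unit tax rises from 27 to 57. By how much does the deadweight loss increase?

1125

Competitive equilibrium: 125.7 − 0.7Q = 34.76 + 0.42Q → Q* = 81.1964, P* = 68.8625.
For a per-unit tax t: ΔQ = t/1.12, so DWL = ½·t·(t/1.12) = t²/2.24.
At t = 27: DWL = 325.446. At t = 57: DWL = 1450.446.
Increase = 1450.446 − 325.446 = 1125.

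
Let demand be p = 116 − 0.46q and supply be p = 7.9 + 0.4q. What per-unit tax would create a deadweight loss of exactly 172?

17.2

Competitive equilibrium: 116 − 0.46q = 7.9 + 0.4q → q* = 125.6977, p* = 58.1791.
A tax t gives Δq = t/0.86 and wedge t, so DWL = t²/1.72.
t²/1.72 = 172 → t² = 295.84 → t = 17.2.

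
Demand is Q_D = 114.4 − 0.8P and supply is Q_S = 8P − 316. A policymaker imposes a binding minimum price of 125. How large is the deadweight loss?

In inverse form: demand P = 143 − 1.25Q, supply P = 39.5 + 0.125Q.
Competitive equilibrium: 143 − 1.25Q = 39.5 + 0.125Q → Q* = 75.2727, P* = 48.9091.
At the floor P = 125, quantity demanded = (143 − 125)/1.25 = 14.4.
Sellers' marginal cost at Q' = 14.4: 39.5 + 0.125·14.4 = 41.3.
ΔQ = 75.2727 − 14.4 = 60.8727; wedge = 125 − 41.3 = 83.7.
DWL = ½ × 60.8727 × 83.7 = 2547.52.

2547.52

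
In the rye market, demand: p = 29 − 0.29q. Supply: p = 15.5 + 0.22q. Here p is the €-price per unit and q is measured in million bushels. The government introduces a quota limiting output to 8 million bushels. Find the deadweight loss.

€87 million

Competitive equilibrium: 29 − 0.29q = 15.5 + 0.22q → q* = 26.4706, p* = 21.3235.
At q = 8: demand price = 29 − 0.29·8 = 26.68; supply price = 15.5 + 0.22·8 = 17.26.
Δq = 26.4706 − 8 = 18.4706; wedge = 26.68 − 17.26 = 9.42.
DWL = ½ × 18.4706 × 9.42 = €87 million.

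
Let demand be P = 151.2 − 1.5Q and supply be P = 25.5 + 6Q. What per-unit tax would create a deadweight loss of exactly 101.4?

39

Competitive equilibrium: 151.2 − 1.5Q = 25.5 + 6Q → Q* = 16.76, P* = 126.06.
A tax t gives ΔQ = t/7.5 and wedge t, so DWL = t²/15.
t²/15 = 101.4 → t² = 1521 → t = 39.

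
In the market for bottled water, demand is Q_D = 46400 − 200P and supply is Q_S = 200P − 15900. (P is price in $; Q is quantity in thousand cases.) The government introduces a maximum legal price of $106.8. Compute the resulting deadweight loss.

$479220.50 thousand

In inverse form: demand P = 232 − 0.005Q, supply P = 79.5 + 0.005Q.
Competitive equilibrium: 232 − 0.005Q = 79.5 + 0.005Q → Q* = 15250, P* = 155.75.
At the ceiling P = 106.8, quantity supplied = (106.8 − 79.5)/0.005 = 5460.
Willingness to pay at Q' = 5460: 232 − 0.005·5460 = 204.7.
ΔQ = 15250 − 5460 = 9790; wedge = 204.7 − 106.8 = 97.9.
Deadweight loss = ½ × 9790 × 97.9 = $479220.50 thousand.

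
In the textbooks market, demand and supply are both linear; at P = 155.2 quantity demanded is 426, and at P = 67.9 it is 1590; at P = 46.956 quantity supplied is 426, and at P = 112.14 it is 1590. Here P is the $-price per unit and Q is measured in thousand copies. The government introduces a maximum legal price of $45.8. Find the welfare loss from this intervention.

Demand slope = (67.9 − 155.2)/(1590 − 426) = −0.075, so P = 187.15 − 0.075Q.
Supply slope = (112.14 − 46.956)/(1590 − 426) = 0.056, so P = 23.1 + 0.056Q.
Competitive equilibrium: 187.15 − 0.075Q = 23.1 + 0.056Q → Q* = 1252.2901, P* = 93.2282.
At the ceiling P = 45.8, quantity supplied = (45.8 − 23.1)/0.056 = 405.3571.
Willingness to pay at Q' = 405.3571: 187.15 − 0.075·405.3571 = 156.7482.
ΔQ = 1252.2901 − 405.3571 = 846.933; wedge = 156.7482 − 45.8 = 110.9482.
Welfare loss = ½ × 846.933 × 110.9482 = $46982.85 thousand.

$46982.85 thousand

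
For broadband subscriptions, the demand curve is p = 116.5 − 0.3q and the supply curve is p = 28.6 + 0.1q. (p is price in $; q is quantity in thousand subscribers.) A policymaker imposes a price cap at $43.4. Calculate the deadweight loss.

$1029.61 thousand

Competitive equilibrium: 116.5 − 0.3q = 28.6 + 0.1q → q* = 219.75, p* = 50.575.
At the ceiling p = 43.4, quantity supplied = (43.4 − 28.6)/0.1 = 148.
Willingness to pay at q' = 148: 116.5 − 0.3·148 = 72.1.
Δq = 219.75 − 148 = 71.75; wedge = 72.1 − 43.4 = 28.7.
The triangle = ½ × 71.75 × 28.7 = $1029.61 thousand.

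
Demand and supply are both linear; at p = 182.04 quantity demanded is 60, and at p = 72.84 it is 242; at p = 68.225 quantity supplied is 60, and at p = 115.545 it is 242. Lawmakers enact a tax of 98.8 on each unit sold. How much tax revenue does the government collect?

7652.98

Demand slope = (72.84 − 182.04)/(242 − 60) = −0.6, so p = 218.04 − 0.6q.
Supply slope = (115.545 − 68.225)/(242 − 60) = 0.26, so p = 52.625 + 0.26q.
Competitive equilibrium: 218.04 − 0.6q = 52.625 + 0.26q → q* = 192.343, p* = 102.6342.
With the tax, the buyer price exceeds the seller price by 98.8: (218.04 − 0.6q) − (52.625 + 0.26q) = 98.8 → q' = 77.4593.
Tax revenue = 98.8 × 77.4593 = 7652.98.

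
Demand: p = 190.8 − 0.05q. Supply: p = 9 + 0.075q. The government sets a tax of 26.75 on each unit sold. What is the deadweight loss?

2862.25

Competitive equilibrium: 190.8 − 0.05q = 9 + 0.075q → q* = 1454.4, p* = 118.08.
With the tax, the buyer price exceeds the seller price by 26.75: (190.8 − 0.05q) − (9 + 0.075q) = 26.75 → q' = 1240.4.
Δq = 1454.4 − 1240.4 = 214; the wedge equals the tax, 26.75.
Welfare loss = ½ × 214 × 26.75 = 2862.25.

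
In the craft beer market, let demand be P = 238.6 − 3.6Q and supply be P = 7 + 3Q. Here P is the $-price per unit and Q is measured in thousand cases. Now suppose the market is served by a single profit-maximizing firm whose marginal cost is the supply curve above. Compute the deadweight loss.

$506.18 thousand

Competitive equilibrium: 238.6 − 3.6Q = 7 + 3Q → Q* = 35.0909, P* = 112.2727.
Marginal revenue: MR = 238.6 − 7.2Q. Set MR = MC: 238.6 − 7.2Q = 7 + 3Q → Q_m = 22.7059.
Price P_m = 238.6 − 3.6·22.7059 = 156.8588; MC(Q_m) = 7 + 3·22.7059 = 75.1177.
Competitive Q* = 35.0909, so ΔQ = 12.385; wedge = 156.8588 − 75.1177 = 81.7411.
DWL = ½ × 12.385 × 81.7411 = $506.18 thousand.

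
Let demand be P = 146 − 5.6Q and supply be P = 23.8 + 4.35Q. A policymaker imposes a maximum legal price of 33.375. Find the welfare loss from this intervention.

505.52

Competitive equilibrium: 146 − 5.6Q = 23.8 + 4.35Q → Q* = 12.2814, P* = 77.2241.
At the ceiling P = 33.375, quantity supplied = (33.375 − 23.8)/4.35 = 2.2011.
Willingness to pay at Q' = 2.2011: 146 − 5.6·2.2011 = 133.6738.
ΔQ = 12.2814 − 2.2011 = 10.0803; wedge = 133.6738 − 33.375 = 100.2988.
Deadweight loss = ½ × 10.0803 × 100.2988 = 505.52.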